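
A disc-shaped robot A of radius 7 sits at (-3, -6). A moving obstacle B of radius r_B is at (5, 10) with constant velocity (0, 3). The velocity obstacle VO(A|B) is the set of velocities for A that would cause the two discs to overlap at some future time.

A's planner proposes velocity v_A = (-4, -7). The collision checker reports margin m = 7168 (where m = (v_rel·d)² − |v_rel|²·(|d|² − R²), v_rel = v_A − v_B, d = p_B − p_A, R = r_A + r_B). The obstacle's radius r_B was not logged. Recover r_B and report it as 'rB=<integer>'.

m = 7168
d = (8, 16);  v_rel = (-4, -10),  |v_rel|² = 116
v_rel×d = (-4)·(16) − (-10)·(8) = 16
since m = R²·116 − 16²:  R² = (256 + 7168) / 116 = 64
R = √64 = 8  ⇒  r_B = 8 − 7 = 1

rB=1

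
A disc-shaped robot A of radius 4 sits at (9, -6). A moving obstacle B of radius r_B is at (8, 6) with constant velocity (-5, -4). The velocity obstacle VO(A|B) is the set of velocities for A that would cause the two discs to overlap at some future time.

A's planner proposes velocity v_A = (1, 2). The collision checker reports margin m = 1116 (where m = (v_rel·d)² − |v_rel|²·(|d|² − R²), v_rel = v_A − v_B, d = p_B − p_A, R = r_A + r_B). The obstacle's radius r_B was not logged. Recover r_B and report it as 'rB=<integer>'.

m = 1116
d = (-1, 12);  v_rel = (6, 6),  |v_rel|² = 72
v_rel×d = (6)·(12) − (6)·(-1) = 78
since m = R²·72 − 78²:  R² = (6084 + 1116) / 72 = 100
R = √100 = 10  ⇒  r_B = 10 − 4 = 6

rB=6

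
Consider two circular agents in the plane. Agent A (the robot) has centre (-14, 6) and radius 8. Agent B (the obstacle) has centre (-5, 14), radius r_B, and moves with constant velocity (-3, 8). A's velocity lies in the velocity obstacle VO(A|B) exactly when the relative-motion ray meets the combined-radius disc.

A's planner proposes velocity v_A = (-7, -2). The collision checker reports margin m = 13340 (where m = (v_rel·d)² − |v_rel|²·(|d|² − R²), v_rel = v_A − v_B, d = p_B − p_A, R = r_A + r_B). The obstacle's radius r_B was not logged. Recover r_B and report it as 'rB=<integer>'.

m = 13340
d = (9, 8);  v_rel = (-4, -10),  |v_rel|² = 116
v_rel×d = (-4)·(8) − (-10)·(9) = 58
since m = R²·116 − 58²:  R² = (3364 + 13340) / 116 = 144
R = √144 = 12  ⇒  r_B = 12 − 8 = 4

rB=4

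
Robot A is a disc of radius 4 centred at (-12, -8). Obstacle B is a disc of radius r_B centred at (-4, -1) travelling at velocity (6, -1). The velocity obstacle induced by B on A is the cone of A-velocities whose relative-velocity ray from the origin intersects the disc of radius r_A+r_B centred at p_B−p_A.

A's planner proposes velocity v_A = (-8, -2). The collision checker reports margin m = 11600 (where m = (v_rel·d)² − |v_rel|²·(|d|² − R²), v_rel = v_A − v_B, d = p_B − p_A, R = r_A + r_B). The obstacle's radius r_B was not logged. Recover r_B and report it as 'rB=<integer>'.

m = 11600
d = (8, 7);  v_rel = (-14, -1),  |v_rel|² = 197
v_rel×d = (-14)·(7) − (-1)·(8) = -90
since m = R²·197 − (-90)²:  R² = (8100 + 11600) / 197 = 100
R = √100 = 10  ⇒  r_B = 10 − 4 = 6

rB=6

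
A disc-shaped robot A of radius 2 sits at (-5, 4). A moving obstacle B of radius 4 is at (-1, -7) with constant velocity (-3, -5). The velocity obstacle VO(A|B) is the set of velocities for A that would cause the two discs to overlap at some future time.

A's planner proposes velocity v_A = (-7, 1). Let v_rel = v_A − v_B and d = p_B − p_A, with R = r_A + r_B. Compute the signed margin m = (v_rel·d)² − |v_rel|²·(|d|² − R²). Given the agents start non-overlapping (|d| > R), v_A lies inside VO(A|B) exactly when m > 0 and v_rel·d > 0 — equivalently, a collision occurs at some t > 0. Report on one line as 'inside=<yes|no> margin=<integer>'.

d = (4, -11),  |d|² = 137;  R = 2+4 = 6,  c = 137−6² = 101
v_rel = (-4, 6),  |v_rel|² = 52;  v_rel·d = (-4)·(4) + (6)·(-11) = -82
52·t² + 164·t + 101 = 0  ⇒  m = (-82)² − 52·101 = 1472
m = 1472 > 0,  v_rel·d = -82 < 0  ⇒  outside

inside=no margin=1472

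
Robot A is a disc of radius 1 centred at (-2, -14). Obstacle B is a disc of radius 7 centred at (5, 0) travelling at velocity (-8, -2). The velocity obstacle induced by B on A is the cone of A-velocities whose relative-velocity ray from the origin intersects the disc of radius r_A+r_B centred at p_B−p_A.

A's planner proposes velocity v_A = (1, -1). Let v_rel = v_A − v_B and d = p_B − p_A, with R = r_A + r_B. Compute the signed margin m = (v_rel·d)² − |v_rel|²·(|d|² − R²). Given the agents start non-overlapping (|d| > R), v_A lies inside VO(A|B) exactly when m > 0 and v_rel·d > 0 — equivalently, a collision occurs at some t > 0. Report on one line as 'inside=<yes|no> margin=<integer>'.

d = (7, 14),  |d|² = 245;  R = 1+7 = 8,  c = 245−8² = 181
v_rel = (9, 1),  |v_rel|² = 82;  v_rel·d = (9)·(7) + (1)·(14) = 77
82·t² − 154·t + 181 = 0  ⇒  m = 77² − 82·181 = -8913
m = -8913 < 0,  v_rel·d = 77 > 0  ⇒  outside

inside=no margin=-8913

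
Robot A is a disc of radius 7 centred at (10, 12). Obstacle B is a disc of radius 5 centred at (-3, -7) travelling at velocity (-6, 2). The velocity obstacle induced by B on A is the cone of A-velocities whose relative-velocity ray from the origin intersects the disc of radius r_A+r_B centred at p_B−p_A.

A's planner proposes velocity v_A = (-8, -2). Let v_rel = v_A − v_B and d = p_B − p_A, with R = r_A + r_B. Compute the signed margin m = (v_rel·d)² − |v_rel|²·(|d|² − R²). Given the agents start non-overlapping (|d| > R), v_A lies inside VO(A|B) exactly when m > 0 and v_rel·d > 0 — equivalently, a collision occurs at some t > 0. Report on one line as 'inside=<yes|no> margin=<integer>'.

d = (-13, -19),  |d|² = 530;  R = 7+5 = 12,  c = 530−12² = 386
v_rel = (-2, -4),  |v_rel|² = 20;  v_rel·d = (-2)·(-13) + (-4)·(-19) = 102
20·t² − 204·t + 386 = 0  ⇒  m = 102² − 20·386 = 2684
m = 2684 > 0,  v_rel·d = 102 > 0  ⇒  inside

inside=yes margin=2684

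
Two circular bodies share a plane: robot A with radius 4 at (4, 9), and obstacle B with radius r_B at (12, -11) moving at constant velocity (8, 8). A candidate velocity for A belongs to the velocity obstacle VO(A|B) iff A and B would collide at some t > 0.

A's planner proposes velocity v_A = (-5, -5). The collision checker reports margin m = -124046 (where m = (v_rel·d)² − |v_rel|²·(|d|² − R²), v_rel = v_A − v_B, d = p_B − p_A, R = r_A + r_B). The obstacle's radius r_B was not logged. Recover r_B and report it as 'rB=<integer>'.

m = -124046
d = (8, -20);  v_rel = (-13, -13),  |v_rel|² = 338
v_rel×d = (-13)·(-20) − (-13)·(8) = 364
since m = R²·338 − 364²:  R² = (132496 + -124046) / 338 = 25
R = √25 = 5  ⇒  r_B = 5 − 4 = 1

rB=1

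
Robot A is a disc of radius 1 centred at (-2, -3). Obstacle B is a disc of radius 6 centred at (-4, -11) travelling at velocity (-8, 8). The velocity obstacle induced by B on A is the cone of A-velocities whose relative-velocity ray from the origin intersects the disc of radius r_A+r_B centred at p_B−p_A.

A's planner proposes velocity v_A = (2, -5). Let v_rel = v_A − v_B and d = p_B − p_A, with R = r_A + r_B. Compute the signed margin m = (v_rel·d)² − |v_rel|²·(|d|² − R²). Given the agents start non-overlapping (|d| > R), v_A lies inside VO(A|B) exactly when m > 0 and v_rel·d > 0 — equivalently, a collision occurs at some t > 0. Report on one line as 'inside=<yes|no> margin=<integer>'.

d = (-2, -8),  |d|² = 68;  R = 1+6 = 7,  c = 68−7² = 19
v_rel = (10, -13),  |v_rel|² = 269;  v_rel·d = (10)·(-2) + (-13)·(-8) = 84
269·t² − 168·t + 19 = 0  ⇒  m = 84² − 269·19 = 1945
m = 1945 > 0,  v_rel·d = 84 > 0  ⇒  inside

inside=yes margin=1945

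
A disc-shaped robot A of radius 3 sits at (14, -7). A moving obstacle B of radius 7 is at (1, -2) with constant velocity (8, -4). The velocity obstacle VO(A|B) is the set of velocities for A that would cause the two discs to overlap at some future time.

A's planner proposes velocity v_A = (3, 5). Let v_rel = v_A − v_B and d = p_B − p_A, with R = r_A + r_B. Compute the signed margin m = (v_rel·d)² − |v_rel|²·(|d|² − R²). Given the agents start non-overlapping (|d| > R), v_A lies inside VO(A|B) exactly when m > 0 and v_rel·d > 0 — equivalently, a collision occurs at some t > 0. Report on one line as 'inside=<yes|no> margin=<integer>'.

d = (-13, 5),  |d|² = 194;  R = 3+7 = 10,  c = 194−10² = 94
v_rel = (-5, 9),  |v_rel|² = 106;  v_rel·d = (-5)·(-13) + (9)·(5) = 110
106·t² − 220·t + 94 = 0  ⇒  m = 110² − 106·94 = 2136
m = 2136 > 0,  v_rel·d = 110 > 0  ⇒  inside

inside=yes margin=2136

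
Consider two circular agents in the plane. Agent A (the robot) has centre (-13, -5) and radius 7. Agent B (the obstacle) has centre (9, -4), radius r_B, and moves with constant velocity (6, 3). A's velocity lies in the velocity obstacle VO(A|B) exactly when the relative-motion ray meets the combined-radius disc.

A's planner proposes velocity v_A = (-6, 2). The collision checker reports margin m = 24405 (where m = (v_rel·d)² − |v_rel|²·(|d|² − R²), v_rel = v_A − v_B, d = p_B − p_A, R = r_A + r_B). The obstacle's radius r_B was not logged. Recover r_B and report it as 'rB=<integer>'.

m = 24405
d = (22, 1);  v_rel = (-12, -1),  |v_rel|² = 145
v_rel×d = (-12)·(1) − (-1)·(22) = 10
since m = R²·145 − 10²:  R² = (100 + 24405) / 145 = 169
R = √169 = 13  ⇒  r_B = 13 − 7 = 6

rB=6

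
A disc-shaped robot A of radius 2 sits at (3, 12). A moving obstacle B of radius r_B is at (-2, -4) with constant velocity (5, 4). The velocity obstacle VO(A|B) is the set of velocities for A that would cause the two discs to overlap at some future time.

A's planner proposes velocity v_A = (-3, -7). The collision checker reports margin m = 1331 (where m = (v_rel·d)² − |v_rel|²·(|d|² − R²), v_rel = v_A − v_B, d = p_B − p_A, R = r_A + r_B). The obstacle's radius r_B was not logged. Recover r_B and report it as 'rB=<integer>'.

m = 1331
d = (-5, -16);  v_rel = (-8, -11),  |v_rel|² = 185
v_rel×d = (-8)·(-16) − (-11)·(-5) = 73
since m = R²·185 − 73²:  R² = (5329 + 1331) / 185 = 36
R = √36 = 6  ⇒  r_B = 6 − 2 = 4

rB=4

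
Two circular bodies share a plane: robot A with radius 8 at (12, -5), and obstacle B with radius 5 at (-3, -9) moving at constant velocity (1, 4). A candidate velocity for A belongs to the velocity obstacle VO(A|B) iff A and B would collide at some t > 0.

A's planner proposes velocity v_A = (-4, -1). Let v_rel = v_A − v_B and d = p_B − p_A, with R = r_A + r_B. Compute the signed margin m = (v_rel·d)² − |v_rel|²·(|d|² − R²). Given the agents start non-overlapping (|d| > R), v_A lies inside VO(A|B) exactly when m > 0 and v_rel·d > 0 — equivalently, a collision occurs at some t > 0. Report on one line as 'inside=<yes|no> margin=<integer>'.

d = (-15, -4),  |d|² = 241;  R = 8+5 = 13,  c = 241−13² = 72
v_rel = (-5, -5),  |v_rel|² = 50;  v_rel·d = (-5)·(-15) + (-5)·(-4) = 95
50·t² − 190·t + 72 = 0  ⇒  m = 95² − 50·72 = 5425
m = 5425 > 0,  v_rel·d = 95 > 0  ⇒  inside

inside=yes margin=5425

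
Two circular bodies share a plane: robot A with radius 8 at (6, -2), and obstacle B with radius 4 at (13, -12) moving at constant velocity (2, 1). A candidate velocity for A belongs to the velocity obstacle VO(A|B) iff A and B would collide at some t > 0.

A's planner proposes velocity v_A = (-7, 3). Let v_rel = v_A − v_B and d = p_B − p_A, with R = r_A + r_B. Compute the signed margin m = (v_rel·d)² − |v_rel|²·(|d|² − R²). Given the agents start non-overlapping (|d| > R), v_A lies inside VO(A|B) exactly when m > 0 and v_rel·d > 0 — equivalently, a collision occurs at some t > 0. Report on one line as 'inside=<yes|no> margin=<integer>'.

d = (7, -10),  |d|² = 149;  R = 8+4 = 12,  c = 149−12² = 5
v_rel = (-9, 2),  |v_rel|² = 85;  v_rel·d = (-9)·(7) + (2)·(-10) = -83
85·t² + 166·t + 5 = 0  ⇒  m = (-83)² − 85·5 = 6464
m = 6464 > 0,  v_rel·d = -83 < 0  ⇒  outside

inside=no margin=6464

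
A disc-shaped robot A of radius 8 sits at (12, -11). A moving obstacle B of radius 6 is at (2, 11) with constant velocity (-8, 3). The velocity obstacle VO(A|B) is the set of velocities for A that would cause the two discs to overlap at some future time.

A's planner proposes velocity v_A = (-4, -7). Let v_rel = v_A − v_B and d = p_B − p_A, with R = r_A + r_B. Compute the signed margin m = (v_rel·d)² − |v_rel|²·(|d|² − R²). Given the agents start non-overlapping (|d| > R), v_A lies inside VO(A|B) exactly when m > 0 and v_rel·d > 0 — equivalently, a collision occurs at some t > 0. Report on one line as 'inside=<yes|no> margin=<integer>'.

d = (-10, 22),  |d|² = 584;  R = 8+6 = 14,  c = 584−14² = 388
v_rel = (4, -10),  |v_rel|² = 116;  v_rel·d = (4)·(-10) + (-10)·(22) = -260
116·t² + 520·t + 388 = 0  ⇒  m = (-260)² − 116·388 = 22592
m = 22592 > 0,  v_rel·d = -260 < 0  ⇒  outside

inside=no margin=22592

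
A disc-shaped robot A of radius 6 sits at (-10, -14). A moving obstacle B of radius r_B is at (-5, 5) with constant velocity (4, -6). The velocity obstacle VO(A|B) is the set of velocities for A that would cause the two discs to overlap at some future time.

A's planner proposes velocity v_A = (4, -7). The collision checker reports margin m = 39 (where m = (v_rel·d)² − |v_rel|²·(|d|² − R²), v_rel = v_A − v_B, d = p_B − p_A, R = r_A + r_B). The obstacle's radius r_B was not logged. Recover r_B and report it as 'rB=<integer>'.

m = 39
d = (5, 19);  v_rel = (0, -1),  |v_rel|² = 1
v_rel×d = (0)·(19) − (-1)·(5) = 5
since m = R²·1 − 5²:  R² = (25 + 39) / 1 = 64
R = √64 = 8  ⇒  r_B = 8 − 6 = 2

rB=2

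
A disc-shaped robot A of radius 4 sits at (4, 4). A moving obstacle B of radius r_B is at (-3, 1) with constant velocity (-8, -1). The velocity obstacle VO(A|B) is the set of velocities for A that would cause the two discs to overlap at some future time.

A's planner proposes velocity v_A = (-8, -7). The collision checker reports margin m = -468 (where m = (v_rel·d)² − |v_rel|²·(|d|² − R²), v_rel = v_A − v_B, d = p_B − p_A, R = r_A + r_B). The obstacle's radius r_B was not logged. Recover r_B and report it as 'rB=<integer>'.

m = -468
d = (-7, -3);  v_rel = (0, -6),  |v_rel|² = 36
v_rel×d = (0)·(-3) − (-6)·(-7) = -42
since m = R²·36 − (-42)²:  R² = (1764 + -468) / 36 = 36
R = √36 = 6  ⇒  r_B = 6 − 4 = 2

rB=2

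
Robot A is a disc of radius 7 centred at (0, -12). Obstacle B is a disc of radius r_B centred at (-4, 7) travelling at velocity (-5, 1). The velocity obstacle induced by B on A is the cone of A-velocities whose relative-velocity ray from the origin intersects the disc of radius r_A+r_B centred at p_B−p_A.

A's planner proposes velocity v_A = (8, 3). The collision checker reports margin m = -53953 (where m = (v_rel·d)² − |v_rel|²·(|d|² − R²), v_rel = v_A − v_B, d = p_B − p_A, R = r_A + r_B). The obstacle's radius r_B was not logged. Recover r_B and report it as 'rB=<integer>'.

m = -53953
d = (-4, 19);  v_rel = (13, 2),  |v_rel|² = 173
v_rel×d = (13)·(19) − (2)·(-4) = 255
since m = R²·173 − 255²:  R² = (65025 + -53953) / 173 = 64
R = √64 = 8  ⇒  r_B = 8 − 7 = 1

rB=1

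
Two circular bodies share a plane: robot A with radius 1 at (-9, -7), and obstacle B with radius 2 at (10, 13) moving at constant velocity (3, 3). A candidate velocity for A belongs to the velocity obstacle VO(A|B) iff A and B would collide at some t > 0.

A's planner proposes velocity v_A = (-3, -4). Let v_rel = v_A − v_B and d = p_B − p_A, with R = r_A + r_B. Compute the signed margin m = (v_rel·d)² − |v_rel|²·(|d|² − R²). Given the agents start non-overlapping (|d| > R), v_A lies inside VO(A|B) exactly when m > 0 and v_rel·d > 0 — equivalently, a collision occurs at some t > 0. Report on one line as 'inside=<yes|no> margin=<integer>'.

d = (19, 20),  |d|² = 761;  R = 1+2 = 3,  c = 761−3² = 752
v_rel = (-6, -7),  |v_rel|² = 85;  v_rel·d = (-6)·(19) + (-7)·(20) = -254
85·t² + 508·t + 752 = 0  ⇒  m = (-254)² − 85·752 = 596
m = 596 > 0,  v_rel·d = -254 < 0  ⇒  outside

inside=no margin=596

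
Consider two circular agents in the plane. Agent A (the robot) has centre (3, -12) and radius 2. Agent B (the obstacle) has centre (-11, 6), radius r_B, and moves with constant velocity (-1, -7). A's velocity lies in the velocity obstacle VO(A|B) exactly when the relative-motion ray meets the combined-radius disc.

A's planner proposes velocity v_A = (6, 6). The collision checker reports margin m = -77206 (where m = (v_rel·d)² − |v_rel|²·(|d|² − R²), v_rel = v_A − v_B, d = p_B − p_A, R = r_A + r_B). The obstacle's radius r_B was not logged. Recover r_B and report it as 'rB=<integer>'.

m = -77206
d = (-14, 18);  v_rel = (7, 13),  |v_rel|² = 218
v_rel×d = (7)·(18) − (13)·(-14) = 308
since m = R²·218 − 308²:  R² = (94864 + -77206) / 218 = 81
R = √81 = 9  ⇒  r_B = 9 − 2 = 7

rB=7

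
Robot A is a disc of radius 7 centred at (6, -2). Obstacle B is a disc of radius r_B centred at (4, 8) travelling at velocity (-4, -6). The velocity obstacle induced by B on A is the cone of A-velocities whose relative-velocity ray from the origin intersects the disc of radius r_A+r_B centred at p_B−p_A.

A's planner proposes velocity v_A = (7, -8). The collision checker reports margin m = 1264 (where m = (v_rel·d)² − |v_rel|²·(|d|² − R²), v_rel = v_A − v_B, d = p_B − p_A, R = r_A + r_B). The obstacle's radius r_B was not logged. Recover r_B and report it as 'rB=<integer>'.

m = 1264
d = (-2, 10);  v_rel = (11, -2),  |v_rel|² = 125
v_rel×d = (11)·(10) − (-2)·(-2) = 106
since m = R²·125 − 106²:  R² = (11236 + 1264) / 125 = 100
R = √100 = 10  ⇒  r_B = 10 − 7 = 3

rB=3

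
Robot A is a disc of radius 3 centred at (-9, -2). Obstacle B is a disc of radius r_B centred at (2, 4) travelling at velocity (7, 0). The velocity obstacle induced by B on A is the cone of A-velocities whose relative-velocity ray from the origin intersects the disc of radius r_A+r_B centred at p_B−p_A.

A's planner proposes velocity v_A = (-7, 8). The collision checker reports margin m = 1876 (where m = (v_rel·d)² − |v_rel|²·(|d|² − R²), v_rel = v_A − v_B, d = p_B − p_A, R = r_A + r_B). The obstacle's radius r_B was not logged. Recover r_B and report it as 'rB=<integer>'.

m = 1876
d = (11, 6);  v_rel = (-14, 8),  |v_rel|² = 260
v_rel×d = (-14)·(6) − (8)·(11) = -172
since m = R²·260 − (-172)²:  R² = (29584 + 1876) / 260 = 121
R = √121 = 11  ⇒  r_B = 11 − 3 = 8

rB=8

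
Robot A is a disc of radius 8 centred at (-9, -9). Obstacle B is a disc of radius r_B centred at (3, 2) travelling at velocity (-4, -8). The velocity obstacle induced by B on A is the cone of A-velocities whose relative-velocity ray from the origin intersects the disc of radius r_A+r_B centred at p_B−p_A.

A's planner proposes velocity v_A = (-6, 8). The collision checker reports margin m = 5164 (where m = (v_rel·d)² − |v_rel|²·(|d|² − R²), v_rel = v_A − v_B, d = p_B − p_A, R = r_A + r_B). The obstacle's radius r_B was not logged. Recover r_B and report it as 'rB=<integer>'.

m = 5164
d = (12, 11);  v_rel = (-2, 16),  |v_rel|² = 260
v_rel×d = (-2)·(11) − (16)·(12) = -214
since m = R²·260 − (-214)²:  R² = (45796 + 5164) / 260 = 196
R = √196 = 14  ⇒  r_B = 14 − 8 = 6

rB=6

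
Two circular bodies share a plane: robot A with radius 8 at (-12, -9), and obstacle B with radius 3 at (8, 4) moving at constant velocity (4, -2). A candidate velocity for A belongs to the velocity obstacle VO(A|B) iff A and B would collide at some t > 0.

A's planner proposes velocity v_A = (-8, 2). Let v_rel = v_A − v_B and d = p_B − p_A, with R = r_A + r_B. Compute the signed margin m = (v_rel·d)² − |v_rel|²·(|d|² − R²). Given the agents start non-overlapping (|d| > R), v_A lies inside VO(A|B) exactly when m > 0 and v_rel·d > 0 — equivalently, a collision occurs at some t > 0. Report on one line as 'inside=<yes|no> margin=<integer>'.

d = (20, 13),  |d|² = 569;  R = 8+3 = 11,  c = 569−11² = 448
v_rel = (-12, 4),  |v_rel|² = 160;  v_rel·d = (-12)·(20) + (4)·(13) = -188
160·t² + 376·t + 448 = 0  ⇒  m = (-188)² − 160·448 = -36336
m = -36336 < 0,  v_rel·d = -188 < 0  ⇒  outside

inside=no margin=-36336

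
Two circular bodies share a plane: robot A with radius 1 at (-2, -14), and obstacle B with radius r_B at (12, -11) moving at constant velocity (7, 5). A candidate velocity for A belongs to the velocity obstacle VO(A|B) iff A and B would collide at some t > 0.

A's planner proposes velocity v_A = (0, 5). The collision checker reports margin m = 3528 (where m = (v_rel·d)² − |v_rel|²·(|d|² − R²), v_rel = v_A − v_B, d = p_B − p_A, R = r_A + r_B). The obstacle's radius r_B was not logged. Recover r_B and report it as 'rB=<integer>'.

m = 3528
d = (14, 3);  v_rel = (-7, 0),  |v_rel|² = 49
v_rel×d = (-7)·(3) − (0)·(14) = -21
since m = R²·49 − (-21)²:  R² = (441 + 3528) / 49 = 81
R = √81 = 9  ⇒  r_B = 9 − 1 = 8

rB=8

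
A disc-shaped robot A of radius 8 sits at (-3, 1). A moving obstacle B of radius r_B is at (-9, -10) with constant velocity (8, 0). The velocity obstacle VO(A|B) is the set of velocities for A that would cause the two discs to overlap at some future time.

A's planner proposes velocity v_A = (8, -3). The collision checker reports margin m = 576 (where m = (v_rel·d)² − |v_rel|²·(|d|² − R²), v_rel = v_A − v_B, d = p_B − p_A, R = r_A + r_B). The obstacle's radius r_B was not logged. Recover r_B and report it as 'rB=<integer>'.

m = 576
d = (-6, -11);  v_rel = (0, -3),  |v_rel|² = 9
v_rel×d = (0)·(-11) − (-3)·(-6) = -18
since m = R²·9 − (-18)²:  R² = (324 + 576) / 9 = 100
R = √100 = 10  ⇒  r_B = 10 − 8 = 2

rB=2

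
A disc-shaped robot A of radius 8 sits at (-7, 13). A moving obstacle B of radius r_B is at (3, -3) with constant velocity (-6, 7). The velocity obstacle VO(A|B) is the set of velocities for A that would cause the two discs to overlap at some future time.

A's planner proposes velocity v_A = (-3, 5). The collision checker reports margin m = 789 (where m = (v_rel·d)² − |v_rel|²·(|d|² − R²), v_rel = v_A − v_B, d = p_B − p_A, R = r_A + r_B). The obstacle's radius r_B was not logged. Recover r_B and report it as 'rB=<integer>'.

m = 789
d = (10, -16);  v_rel = (3, -2),  |v_rel|² = 13
v_rel×d = (3)·(-16) − (-2)·(10) = -28
since m = R²·13 − (-28)²:  R² = (784 + 789) / 13 = 121
R = √121 = 11  ⇒  r_B = 11 − 8 = 3

rB=3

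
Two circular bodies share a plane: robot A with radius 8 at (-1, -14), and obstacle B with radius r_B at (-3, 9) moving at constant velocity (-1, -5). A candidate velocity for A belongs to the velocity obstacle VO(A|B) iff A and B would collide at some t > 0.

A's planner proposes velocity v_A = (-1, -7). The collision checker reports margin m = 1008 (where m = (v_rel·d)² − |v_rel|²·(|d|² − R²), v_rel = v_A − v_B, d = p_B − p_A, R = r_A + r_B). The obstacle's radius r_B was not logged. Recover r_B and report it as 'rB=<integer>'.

m = 1008
d = (-2, 23);  v_rel = (0, -2),  |v_rel|² = 4
v_rel×d = (0)·(23) − (-2)·(-2) = -4
since m = R²·4 − (-4)²:  R² = (16 + 1008) / 4 = 256
R = √256 = 16  ⇒  r_B = 16 − 8 = 8

rB=8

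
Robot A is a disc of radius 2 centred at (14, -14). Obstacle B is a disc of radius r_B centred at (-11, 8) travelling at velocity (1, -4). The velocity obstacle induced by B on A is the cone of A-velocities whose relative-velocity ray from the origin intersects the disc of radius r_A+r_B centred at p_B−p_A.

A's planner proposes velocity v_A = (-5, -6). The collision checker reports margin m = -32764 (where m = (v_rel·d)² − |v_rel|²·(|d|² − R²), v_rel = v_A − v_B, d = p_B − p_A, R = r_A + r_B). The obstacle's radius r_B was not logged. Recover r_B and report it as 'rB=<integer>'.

m = -32764
d = (-25, 22);  v_rel = (-6, -2),  |v_rel|² = 40
v_rel×d = (-6)·(22) − (-2)·(-25) = -182
since m = R²·40 − (-182)²:  R² = (33124 + -32764) / 40 = 9
R = √9 = 3  ⇒  r_B = 3 − 2 = 1

rB=1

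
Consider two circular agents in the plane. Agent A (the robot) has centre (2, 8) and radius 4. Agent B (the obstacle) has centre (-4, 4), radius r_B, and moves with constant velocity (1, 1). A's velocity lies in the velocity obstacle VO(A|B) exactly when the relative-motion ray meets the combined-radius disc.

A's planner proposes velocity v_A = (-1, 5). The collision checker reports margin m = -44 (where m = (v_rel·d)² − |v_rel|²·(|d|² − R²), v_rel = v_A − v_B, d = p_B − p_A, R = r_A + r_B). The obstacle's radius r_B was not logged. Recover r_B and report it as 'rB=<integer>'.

m = -44
d = (-6, -4);  v_rel = (-2, 4),  |v_rel|² = 20
v_rel×d = (-2)·(-4) − (4)·(-6) = 32
since m = R²·20 − 32²:  R² = (1024 + -44) / 20 = 49
R = √49 = 7  ⇒  r_B = 7 − 4 = 3

rB=3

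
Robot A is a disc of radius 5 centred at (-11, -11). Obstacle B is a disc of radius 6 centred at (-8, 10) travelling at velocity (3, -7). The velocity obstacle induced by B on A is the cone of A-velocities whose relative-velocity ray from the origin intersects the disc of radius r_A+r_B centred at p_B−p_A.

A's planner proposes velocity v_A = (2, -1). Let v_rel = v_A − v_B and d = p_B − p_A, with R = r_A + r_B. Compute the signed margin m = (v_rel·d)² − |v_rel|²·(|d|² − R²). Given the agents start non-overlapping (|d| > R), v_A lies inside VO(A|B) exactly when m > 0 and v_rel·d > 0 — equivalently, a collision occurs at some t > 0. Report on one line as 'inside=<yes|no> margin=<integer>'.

d = (3, 21),  |d|² = 450;  R = 5+6 = 11,  c = 450−11² = 329
v_rel = (-1, 6),  |v_rel|² = 37;  v_rel·d = (-1)·(3) + (6)·(21) = 123
37·t² − 246·t + 329 = 0  ⇒  m = 123² − 37·329 = 2956
m = 2956 > 0,  v_rel·d = 123 > 0  ⇒  inside

inside=yes margin=2956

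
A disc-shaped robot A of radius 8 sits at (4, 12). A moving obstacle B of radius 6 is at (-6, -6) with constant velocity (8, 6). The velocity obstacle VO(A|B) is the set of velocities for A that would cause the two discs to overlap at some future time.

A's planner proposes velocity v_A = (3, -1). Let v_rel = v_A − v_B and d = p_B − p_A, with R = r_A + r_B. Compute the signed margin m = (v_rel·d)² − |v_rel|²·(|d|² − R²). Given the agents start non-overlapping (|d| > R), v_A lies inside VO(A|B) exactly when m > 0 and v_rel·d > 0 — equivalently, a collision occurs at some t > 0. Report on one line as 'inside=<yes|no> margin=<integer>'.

d = (-10, -18),  |d|² = 424;  R = 8+6 = 14,  c = 424−14² = 228
v_rel = (-5, -7),  |v_rel|² = 74;  v_rel·d = (-5)·(-10) + (-7)·(-18) = 176
74·t² − 352·t + 228 = 0  ⇒  m = 176² − 74·228 = 14104
m = 14104 > 0,  v_rel·d = 176 > 0  ⇒  inside

inside=yes margin=14104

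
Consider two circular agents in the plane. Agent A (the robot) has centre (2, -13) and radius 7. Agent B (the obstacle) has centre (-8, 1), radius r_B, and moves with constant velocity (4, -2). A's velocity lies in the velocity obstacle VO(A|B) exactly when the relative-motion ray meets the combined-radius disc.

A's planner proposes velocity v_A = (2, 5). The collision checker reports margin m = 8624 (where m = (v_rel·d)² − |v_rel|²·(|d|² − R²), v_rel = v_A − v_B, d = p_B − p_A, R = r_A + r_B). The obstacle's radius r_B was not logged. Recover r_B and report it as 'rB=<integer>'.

m = 8624
d = (-10, 14);  v_rel = (-2, 7),  |v_rel|² = 53
v_rel×d = (-2)·(14) − (7)·(-10) = 42
since m = R²·53 − 42²:  R² = (1764 + 8624) / 53 = 196
R = √196 = 14  ⇒  r_B = 14 − 7 = 7

rB=7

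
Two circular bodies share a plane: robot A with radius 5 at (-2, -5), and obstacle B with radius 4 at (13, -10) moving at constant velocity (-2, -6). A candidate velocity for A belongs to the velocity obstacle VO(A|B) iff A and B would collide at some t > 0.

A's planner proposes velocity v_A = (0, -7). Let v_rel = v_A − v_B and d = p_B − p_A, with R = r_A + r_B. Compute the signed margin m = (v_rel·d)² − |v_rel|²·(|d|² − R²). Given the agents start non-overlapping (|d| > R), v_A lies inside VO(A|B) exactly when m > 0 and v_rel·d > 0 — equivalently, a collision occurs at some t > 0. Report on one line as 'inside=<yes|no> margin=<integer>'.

d = (15, -5),  |d|² = 250;  R = 5+4 = 9,  c = 250−9² = 169
v_rel = (2, -1),  |v_rel|² = 5;  v_rel·d = (2)·(15) + (-1)·(-5) = 35
5·t² − 70·t + 169 = 0  ⇒  m = 35² − 5·169 = 380
m = 380 > 0,  v_rel·d = 35 > 0  ⇒  inside

inside=yes margin=380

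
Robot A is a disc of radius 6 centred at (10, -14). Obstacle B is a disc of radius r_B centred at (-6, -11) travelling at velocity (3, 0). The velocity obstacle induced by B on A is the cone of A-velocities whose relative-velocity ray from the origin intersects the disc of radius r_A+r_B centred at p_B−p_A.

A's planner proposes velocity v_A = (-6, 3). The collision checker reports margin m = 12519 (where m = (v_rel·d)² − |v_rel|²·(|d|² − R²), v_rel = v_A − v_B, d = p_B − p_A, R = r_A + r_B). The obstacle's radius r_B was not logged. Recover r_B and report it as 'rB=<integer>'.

m = 12519
d = (-16, 3);  v_rel = (-9, 3),  |v_rel|² = 90
v_rel×d = (-9)·(3) − (3)·(-16) = 21
since m = R²·90 − 21²:  R² = (441 + 12519) / 90 = 144
R = √144 = 12  ⇒  r_B = 12 − 6 = 6

rB=6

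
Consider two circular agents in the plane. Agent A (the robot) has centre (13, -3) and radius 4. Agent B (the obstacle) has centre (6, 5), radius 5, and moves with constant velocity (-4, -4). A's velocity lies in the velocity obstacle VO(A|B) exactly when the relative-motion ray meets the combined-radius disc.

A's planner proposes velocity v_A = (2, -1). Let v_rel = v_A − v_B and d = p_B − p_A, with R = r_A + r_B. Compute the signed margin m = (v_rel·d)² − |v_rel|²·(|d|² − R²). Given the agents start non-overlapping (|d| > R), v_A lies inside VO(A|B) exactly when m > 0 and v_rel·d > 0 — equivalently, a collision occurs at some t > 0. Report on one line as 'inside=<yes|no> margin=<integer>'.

d = (-7, 8),  |d|² = 113;  R = 4+5 = 9,  c = 113−9² = 32
v_rel = (6, 3),  |v_rel|² = 45;  v_rel·d = (6)·(-7) + (3)·(8) = -18
45·t² + 36·t + 32 = 0  ⇒  m = (-18)² − 45·32 = -1116
m = -1116 < 0,  v_rel·d = -18 < 0  ⇒  outside

inside=no margin=-1116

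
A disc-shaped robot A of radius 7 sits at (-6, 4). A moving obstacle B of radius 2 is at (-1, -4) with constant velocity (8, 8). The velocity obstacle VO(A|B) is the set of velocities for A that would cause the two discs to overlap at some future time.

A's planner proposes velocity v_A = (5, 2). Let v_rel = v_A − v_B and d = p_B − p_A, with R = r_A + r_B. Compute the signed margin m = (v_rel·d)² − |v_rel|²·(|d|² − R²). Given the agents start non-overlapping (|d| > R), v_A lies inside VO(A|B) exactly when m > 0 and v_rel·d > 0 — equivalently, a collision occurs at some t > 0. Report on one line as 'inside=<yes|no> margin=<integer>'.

d = (5, -8),  |d|² = 89;  R = 7+2 = 9,  c = 89−9² = 8
v_rel = (-3, -6),  |v_rel|² = 45;  v_rel·d = (-3)·(5) + (-6)·(-8) = 33
45·t² − 66·t + 8 = 0  ⇒  m = 33² − 45·8 = 729
m = 729 > 0,  v_rel·d = 33 > 0  ⇒  inside

inside=yes margin=729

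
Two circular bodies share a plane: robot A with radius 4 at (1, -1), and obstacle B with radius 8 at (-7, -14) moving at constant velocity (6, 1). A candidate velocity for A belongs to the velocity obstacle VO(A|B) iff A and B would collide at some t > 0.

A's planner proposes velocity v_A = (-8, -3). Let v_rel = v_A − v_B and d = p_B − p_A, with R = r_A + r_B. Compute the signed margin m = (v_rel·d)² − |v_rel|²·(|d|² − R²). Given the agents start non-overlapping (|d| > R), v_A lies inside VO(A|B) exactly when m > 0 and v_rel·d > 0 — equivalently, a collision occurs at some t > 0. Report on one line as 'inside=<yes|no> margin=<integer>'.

d = (-8, -13),  |d|² = 233;  R = 4+8 = 12,  c = 233−12² = 89
v_rel = (-14, -4),  |v_rel|² = 212;  v_rel·d = (-14)·(-8) + (-4)·(-13) = 164
212·t² − 328·t + 89 = 0  ⇒  m = 164² − 212·89 = 8028
m = 8028 > 0,  v_rel·d = 164 > 0  ⇒  inside

inside=yes margin=8028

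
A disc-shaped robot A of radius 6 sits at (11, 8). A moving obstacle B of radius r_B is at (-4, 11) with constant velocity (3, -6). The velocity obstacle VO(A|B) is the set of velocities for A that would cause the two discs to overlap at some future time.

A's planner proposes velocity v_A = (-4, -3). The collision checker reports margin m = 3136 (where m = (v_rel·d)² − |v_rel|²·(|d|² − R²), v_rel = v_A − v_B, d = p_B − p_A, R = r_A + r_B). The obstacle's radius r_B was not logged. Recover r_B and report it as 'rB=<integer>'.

m = 3136
d = (-15, 3);  v_rel = (-7, 3),  |v_rel|² = 58
v_rel×d = (-7)·(3) − (3)·(-15) = 24
since m = R²·58 − 24²:  R² = (576 + 3136) / 58 = 64
R = √64 = 8  ⇒  r_B = 8 − 6 = 2

rB=2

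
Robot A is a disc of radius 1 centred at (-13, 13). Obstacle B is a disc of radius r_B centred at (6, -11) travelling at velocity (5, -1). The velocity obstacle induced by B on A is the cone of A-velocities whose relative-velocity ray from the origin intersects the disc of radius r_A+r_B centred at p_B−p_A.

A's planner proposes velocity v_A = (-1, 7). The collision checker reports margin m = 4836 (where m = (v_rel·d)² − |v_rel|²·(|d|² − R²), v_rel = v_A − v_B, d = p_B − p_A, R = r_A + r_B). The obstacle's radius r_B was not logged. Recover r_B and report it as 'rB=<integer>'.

m = 4836
d = (19, -24);  v_rel = (-6, 8),  |v_rel|² = 100
v_rel×d = (-6)·(-24) − (8)·(19) = -8
since m = R²·100 − (-8)²:  R² = (64 + 4836) / 100 = 49
R = √49 = 7  ⇒  r_B = 7 − 1 = 6

rB=6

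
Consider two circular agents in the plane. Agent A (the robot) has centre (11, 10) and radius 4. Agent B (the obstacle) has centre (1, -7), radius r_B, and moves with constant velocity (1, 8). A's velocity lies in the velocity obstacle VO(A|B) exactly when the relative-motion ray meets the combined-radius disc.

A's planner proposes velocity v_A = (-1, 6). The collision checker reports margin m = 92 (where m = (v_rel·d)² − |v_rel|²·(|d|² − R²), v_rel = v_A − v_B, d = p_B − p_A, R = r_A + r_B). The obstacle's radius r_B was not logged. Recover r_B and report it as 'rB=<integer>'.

m = 92
d = (-10, -17);  v_rel = (-2, -2),  |v_rel|² = 8
v_rel×d = (-2)·(-17) − (-2)·(-10) = 14
since m = R²·8 − 14²:  R² = (196 + 92) / 8 = 36
R = √36 = 6  ⇒  r_B = 6 − 4 = 2

rB=2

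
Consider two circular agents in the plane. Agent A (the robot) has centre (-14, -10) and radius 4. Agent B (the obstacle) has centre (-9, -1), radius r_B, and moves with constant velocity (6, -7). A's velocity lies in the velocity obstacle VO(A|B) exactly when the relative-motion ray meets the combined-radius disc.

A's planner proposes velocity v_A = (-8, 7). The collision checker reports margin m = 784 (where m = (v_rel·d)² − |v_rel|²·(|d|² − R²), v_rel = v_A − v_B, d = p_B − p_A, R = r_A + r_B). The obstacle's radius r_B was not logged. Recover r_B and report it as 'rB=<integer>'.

m = 784
d = (5, 9);  v_rel = (-14, 14),  |v_rel|² = 392
v_rel×d = (-14)·(9) − (14)·(5) = -196
since m = R²·392 − (-196)²:  R² = (38416 + 784) / 392 = 100
R = √100 = 10  ⇒  r_B = 10 − 4 = 6

rB=6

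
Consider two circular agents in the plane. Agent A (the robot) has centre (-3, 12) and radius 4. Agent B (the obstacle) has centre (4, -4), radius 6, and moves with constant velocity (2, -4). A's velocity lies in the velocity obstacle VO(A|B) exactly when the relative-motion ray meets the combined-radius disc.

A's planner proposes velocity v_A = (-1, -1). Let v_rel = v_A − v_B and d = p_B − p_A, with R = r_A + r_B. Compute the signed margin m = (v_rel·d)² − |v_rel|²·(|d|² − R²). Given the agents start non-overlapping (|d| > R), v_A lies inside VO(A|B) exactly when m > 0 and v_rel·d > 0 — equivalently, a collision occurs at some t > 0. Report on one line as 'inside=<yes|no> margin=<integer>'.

d = (7, -16),  |d|² = 305;  R = 4+6 = 10,  c = 305−10² = 205
v_rel = (-3, 3),  |v_rel|² = 18;  v_rel·d = (-3)·(7) + (3)·(-16) = -69
18·t² + 138·t + 205 = 0  ⇒  m = (-69)² − 18·205 = 1071
m = 1071 > 0,  v_rel·d = -69 < 0  ⇒  outside

inside=no margin=1071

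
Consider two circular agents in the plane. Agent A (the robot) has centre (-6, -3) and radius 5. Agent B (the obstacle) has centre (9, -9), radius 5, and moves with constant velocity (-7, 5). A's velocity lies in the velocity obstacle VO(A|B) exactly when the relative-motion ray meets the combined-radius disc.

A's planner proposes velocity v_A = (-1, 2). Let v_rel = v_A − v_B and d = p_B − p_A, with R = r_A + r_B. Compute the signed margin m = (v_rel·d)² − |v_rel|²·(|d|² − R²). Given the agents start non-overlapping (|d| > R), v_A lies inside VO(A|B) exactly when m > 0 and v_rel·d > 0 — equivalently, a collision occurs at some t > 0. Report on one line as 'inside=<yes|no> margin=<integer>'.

d = (15, -6),  |d|² = 261;  R = 5+5 = 10,  c = 261−10² = 161
v_rel = (6, -3),  |v_rel|² = 45;  v_rel·d = (6)·(15) + (-3)·(-6) = 108
45·t² − 216·t + 161 = 0  ⇒  m = 108² − 45·161 = 4419
m = 4419 > 0,  v_rel·d = 108 > 0  ⇒  inside

inside=yes margin=4419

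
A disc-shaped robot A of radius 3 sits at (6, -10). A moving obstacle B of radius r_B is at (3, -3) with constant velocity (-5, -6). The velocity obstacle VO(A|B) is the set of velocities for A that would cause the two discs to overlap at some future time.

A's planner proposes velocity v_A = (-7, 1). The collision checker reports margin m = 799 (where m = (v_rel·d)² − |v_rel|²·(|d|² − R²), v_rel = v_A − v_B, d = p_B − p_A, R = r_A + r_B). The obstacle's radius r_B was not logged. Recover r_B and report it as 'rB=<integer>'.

m = 799
d = (-3, 7);  v_rel = (-2, 7),  |v_rel|² = 53
v_rel×d = (-2)·(7) − (7)·(-3) = 7
since m = R²·53 − 7²:  R² = (49 + 799) / 53 = 16
R = √16 = 4  ⇒  r_B = 4 − 3 = 1

rB=1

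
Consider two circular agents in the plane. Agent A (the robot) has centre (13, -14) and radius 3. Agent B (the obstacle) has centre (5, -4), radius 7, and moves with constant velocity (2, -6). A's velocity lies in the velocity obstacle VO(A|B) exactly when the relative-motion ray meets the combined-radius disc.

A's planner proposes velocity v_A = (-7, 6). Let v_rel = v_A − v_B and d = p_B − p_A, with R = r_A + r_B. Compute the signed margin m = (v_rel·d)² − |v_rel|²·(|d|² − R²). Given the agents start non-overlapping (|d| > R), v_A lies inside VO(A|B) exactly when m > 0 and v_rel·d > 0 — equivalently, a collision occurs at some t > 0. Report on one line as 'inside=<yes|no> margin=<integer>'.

d = (-8, 10),  |d|² = 164;  R = 3+7 = 10,  c = 164−10² = 64
v_rel = (-9, 12),  |v_rel|² = 225;  v_rel·d = (-9)·(-8) + (12)·(10) = 192
225·t² − 384·t + 64 = 0  ⇒  m = 192² − 225·64 = 22464
m = 22464 > 0,  v_rel·d = 192 > 0  ⇒  inside

inside=yes margin=22464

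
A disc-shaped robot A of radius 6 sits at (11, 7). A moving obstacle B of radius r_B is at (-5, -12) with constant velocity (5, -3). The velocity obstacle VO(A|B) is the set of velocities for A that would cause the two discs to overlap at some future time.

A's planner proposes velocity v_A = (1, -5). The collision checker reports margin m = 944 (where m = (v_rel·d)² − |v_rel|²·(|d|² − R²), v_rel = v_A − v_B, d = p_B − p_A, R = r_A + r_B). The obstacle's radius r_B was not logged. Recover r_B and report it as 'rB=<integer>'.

m = 944
d = (-16, -19);  v_rel = (-4, -2),  |v_rel|² = 20
v_rel×d = (-4)·(-19) − (-2)·(-16) = 44
since m = R²·20 − 44²:  R² = (1936 + 944) / 20 = 144
R = √144 = 12  ⇒  r_B = 12 − 6 = 6

rB=6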